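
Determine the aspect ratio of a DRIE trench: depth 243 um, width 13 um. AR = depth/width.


Step 1: AR = depth / width
Step 2: AR = 243 / 13
AR = 18.7


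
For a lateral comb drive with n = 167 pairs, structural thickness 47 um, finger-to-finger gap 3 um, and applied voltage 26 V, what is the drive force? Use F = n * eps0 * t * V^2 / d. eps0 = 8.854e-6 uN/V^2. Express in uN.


Step 1: Parameters: n=167, eps0=8.854e-6 uN/V^2, t=47 um, V=26 V, d=3 um
Step 2: V^2 = 676
Step 3: F = 167 * 8.854e-6 * 47 * 676 / 3
F = 15.66 uN


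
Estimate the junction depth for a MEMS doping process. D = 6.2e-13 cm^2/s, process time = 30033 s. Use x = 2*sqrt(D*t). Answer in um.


Step 1: Compute D*t = 6.2e-13 * 30033 = 1.862046e-08 cm^2
Step 2: sqrt(D*t) = 1.36457e-04 cm
Step 3: x = 2 * 1.36457e-04 cm = 2.72914e-04 cm
Step 4: Convert to um (1 cm = 1e4 um): x = 2.729 um


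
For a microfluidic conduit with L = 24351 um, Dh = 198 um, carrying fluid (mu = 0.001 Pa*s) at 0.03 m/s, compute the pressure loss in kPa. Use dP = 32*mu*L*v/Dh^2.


Step 1: Convert to SI: L = 24351e-6 m, Dh = 198e-6 m
Step 2: dP = 32 * 0.001 * 24351e-6 * 0.03 / (198e-6)^2
Step 3: dP = 596.29 Pa
Step 4: Convert to kPa: dP = 0.6 kPa


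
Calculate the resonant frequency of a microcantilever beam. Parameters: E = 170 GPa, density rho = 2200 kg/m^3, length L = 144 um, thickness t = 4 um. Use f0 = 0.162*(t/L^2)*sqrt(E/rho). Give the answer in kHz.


Step 1: Convert units to SI.
t_SI = 4e-6 m, L_SI = 144e-6 m
Step 2: Calculate sqrt(E/rho).
sqrt(170e9 / 2200) = 8790.49 m/s
Step 3: Compute f0.
f0 = 0.162 * 4e-6 / (144e-6)^2 * 8790.49 = 274702.8 Hz = 274.7 kHz


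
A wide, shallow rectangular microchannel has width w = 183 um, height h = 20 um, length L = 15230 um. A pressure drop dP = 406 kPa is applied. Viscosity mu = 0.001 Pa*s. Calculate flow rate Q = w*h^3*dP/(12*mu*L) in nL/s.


Step 1: Convert all dimensions to SI (meters).
w = 183e-6 m, h = 20e-6 m, L = 15230e-6 m, dP = 406e3 Pa
Step 2: Q = w * h^3 * dP / (12 * mu * L)
Q = 183e-6 * (20e-6)^3 * 406e3 / (12 * 0.001 * 15230e-6) = 3.25226527e-09 m^3/s
Step 3: Convert Q from m^3/s to nL/s (1 m^3 = 1e12 nL, so multiply by 1e12).
Q = 3252.265 nL/s


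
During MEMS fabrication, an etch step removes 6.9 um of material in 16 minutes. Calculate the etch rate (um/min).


Step 1: Etch rate = depth / time
Step 2: rate = 6.9 / 16
rate = 0.431 um/min


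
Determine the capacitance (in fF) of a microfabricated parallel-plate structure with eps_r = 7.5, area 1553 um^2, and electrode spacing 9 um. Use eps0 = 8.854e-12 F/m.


Step 1: Convert area to m^2: A = 1553e-12 m^2
Step 2: Convert gap to m: d = 9e-6 m
Step 3: C = eps0 * eps_r * A / d
C = 8.854e-12 * 7.5 * 1553e-12 / 9e-6
Step 4: Convert to fF (multiply by 1e15).
C = 11.46 fF


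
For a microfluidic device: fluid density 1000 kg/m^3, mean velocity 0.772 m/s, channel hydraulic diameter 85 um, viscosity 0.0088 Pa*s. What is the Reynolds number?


Step 1: Convert Dh to meters: Dh = 85e-6 m
Step 2: Re = rho * v * Dh / mu
Re = 1000 * 0.772 * 85e-6 / 0.0088
Re = 7.457


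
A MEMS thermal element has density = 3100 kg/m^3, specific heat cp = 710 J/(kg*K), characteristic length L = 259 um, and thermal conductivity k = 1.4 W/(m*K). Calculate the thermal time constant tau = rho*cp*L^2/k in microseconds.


Step 1: Convert L to m: L = 259e-6 m
Step 2: L^2 = (259e-6)^2 = 6.7081e-08 m^2
Step 3: tau = 3100 * 710 * 6.7081e-08 / 1.4 = 1.05460915e-01 s
Step 4: Convert to microseconds (multiply by 1e6).
tau = 105460.915 us


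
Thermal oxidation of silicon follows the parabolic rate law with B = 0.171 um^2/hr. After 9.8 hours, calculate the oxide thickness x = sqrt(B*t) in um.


Step 1: Compute B*t = 0.171 * 9.8 = 1.6758
Step 2: x = sqrt(1.6758)
x = 1.295 um


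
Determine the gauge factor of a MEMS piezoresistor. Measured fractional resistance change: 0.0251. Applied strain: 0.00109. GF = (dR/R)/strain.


Step 1: Identify values.
dR/R = 0.0251, strain = 0.00109
Step 2: GF = (dR/R) / strain = 0.0251 / 0.00109
GF = 23.0


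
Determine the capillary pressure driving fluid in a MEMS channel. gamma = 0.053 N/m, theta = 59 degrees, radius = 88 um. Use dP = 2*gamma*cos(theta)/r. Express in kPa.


Step 1: cos(59 deg) = 0.515
Step 2: Convert r to m: r = 88e-6 m
Step 3: dP = 2 * 0.053 * 0.515 / 88e-6 = 620.3 Pa
Step 4: Convert Pa to kPa (divide by 1000).
dP = 0.62 kPa


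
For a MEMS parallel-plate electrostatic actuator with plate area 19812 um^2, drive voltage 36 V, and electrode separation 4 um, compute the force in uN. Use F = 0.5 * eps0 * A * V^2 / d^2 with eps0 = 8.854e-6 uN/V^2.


Step 1: Identify parameters.
eps0 = 8.854e-6 uN/V^2, A = 19812 um^2, V = 36 V, d = 4 um
Step 2: Compute V^2 = 36^2 = 1296
Step 3: Compute d^2 = 4^2 = 16
Step 4: F = 0.5 * 8.854e-6 * 19812 * 1296 / 16
F = 7.104 uN


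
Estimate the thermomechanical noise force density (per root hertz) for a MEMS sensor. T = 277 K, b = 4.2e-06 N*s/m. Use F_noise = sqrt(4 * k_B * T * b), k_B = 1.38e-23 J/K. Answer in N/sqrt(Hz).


Step 1: Compute 4 * k_B * T * b
= 4 * 1.38e-23 * 277 * 4.2e-06
= 6.4220e-26 N^2/Hz
Step 2: F_noise = sqrt(6.4220e-26)
F_noise = 2.53e-13 N/sqrt(Hz)


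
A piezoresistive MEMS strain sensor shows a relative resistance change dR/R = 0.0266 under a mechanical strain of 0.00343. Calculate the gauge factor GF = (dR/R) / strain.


Step 1: Identify values.
dR/R = 0.0266, strain = 0.00343
Step 2: GF = (dR/R) / strain = 0.0266 / 0.00343
GF = 7.8


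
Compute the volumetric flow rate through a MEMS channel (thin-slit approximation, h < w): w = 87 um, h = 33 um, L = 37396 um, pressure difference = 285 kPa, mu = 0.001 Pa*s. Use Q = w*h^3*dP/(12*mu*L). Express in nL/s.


Step 1: Convert all dimensions to SI (meters).
w = 87e-6 m, h = 33e-6 m, L = 37396e-6 m, dP = 285e3 Pa
Step 2: Q = w * h^3 * dP / (12 * mu * L)
Q = 87e-6 * (33e-6)^3 * 285e3 / (12 * 0.001 * 37396e-6) = 1.98563553e-09 m^3/s
Step 3: Convert Q from m^3/s to nL/s (1 m^3 = 1e12 nL, so multiply by 1e12).
Q = 1985.636 nL/s


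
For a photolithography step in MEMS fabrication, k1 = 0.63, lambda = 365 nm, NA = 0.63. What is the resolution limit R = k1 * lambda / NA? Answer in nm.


Step 1: Identify values: k1 = 0.63, lambda = 365 nm, NA = 0.63
Step 2: R = k1 * lambda / NA
R = 0.63 * 365 / 0.63
R = 365.0 nm


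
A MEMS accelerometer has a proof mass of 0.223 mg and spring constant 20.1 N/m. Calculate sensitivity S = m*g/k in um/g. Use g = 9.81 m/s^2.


Step 1: Convert mass: m = 0.223 mg = 2.23e-07 kg
Step 2: S = m * g / k = 2.23e-07 * 9.81 / 20.1
Step 3: S = 1.09e-07 m/g
Step 4: Convert to um/g: S = 0.109 um/g


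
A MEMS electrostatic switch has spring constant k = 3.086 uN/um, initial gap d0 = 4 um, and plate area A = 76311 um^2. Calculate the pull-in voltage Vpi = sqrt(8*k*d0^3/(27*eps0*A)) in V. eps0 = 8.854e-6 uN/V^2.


Step 1: Compute numerator: 8 * k * d0^3 = 8 * 3.086 * 4^3 = 1580.032
Step 2: Compute denominator: 27 * eps0 * A = 27 * 8.854e-6 * 76311 = 18.242755
Step 3: Vpi = sqrt(1580.032 / 18.242755)
Vpi = 9.31 V


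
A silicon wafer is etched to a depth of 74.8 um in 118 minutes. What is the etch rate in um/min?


Step 1: Etch rate = depth / time
Step 2: rate = 74.8 / 118
rate = 0.634 um/min


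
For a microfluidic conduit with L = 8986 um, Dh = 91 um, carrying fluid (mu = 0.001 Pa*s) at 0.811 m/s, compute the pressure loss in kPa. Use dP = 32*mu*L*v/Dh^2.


Step 1: Convert to SI: L = 8986e-6 m, Dh = 91e-6 m
Step 2: dP = 32 * 0.001 * 8986e-6 * 0.811 / (91e-6)^2
Step 3: dP = 28161.41 Pa
Step 4: Convert to kPa: dP = 28.16 kPa


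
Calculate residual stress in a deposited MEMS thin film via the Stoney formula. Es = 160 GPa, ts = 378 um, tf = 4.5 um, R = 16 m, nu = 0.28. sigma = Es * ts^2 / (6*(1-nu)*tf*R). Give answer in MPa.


Step 1: Compute numerator: Es * ts^2 = 160 * 378^2 = 22861440 (GPa*um^2)
Step 2: Compute denominator (R in um): 6*(1-nu)*tf*R = 6*0.72*4.5*16e6 = 311040000.0 (um^2)
Step 3: sigma (GPa) = 22861440 / 311040000.0 = 7.35e-02 GPa
Step 4: Convert to MPa (x1000): sigma = 73.5 MPa


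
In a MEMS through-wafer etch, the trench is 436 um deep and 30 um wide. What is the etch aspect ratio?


Step 1: AR = depth / width
Step 2: AR = 436 / 30
AR = 14.5


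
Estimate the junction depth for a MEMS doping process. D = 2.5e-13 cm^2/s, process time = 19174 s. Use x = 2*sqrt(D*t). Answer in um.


Step 1: Compute D*t = 2.5e-13 * 19174 = 4.7935e-09 cm^2
Step 2: sqrt(D*t) = 6.92351e-05 cm
Step 3: x = 2 * 6.92351e-05 cm = 1.384702e-04 cm
Step 4: Convert to um (1 cm = 1e4 um): x = 1.385 um


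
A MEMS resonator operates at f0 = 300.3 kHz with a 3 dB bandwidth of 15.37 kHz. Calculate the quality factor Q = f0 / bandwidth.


Step 1: Q = f0 / bandwidth
Step 2: Q = 300.3 / 15.37
Q = 19.5


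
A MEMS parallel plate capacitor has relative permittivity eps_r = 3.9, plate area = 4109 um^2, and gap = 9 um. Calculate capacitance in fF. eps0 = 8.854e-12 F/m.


Step 1: Convert area to m^2: A = 4109e-12 m^2
Step 2: Convert gap to m: d = 9e-6 m
Step 3: C = eps0 * eps_r * A / d
C = 8.854e-12 * 3.9 * 4109e-12 / 9e-6
Step 4: Convert to fF (multiply by 1e15).
C = 15.77 fF


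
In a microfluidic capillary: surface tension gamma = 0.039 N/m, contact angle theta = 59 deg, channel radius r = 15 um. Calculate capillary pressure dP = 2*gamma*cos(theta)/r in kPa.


Step 1: cos(59 deg) = 0.515
Step 2: Convert r to m: r = 15e-6 m
Step 3: dP = 2 * 0.039 * 0.515 / 15e-6 = 2678.0 Pa
Step 4: Convert Pa to kPa (divide by 1000).
dP = 2.68 kPa


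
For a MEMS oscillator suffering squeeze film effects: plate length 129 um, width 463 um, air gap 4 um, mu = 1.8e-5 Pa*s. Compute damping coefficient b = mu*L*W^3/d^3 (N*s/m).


Step 1: Convert to SI.
L = 129e-6 m, W = 463e-6 m, d = 4e-6 m
Step 2: W^3 = (463e-6)^3 = 9.93e-11 m^3
Step 3: d^3 = (4e-6)^3 = 6.40e-17 m^3
Step 4: b = 1.8e-5 * 129e-6 * 9.93e-11 / 6.40e-17
b = 3.60e-03 N*s/m


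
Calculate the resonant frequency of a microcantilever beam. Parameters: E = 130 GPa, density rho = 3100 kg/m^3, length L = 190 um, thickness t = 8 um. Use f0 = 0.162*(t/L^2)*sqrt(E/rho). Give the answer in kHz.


Step 1: Convert units to SI.
t_SI = 8e-6 m, L_SI = 190e-6 m
Step 2: Calculate sqrt(E/rho).
sqrt(130e9 / 3100) = 6475.76 m/s
Step 3: Compute f0.
f0 = 0.162 * 8e-6 / (190e-6)^2 * 6475.76 = 232481.6 Hz = 232.48 kHz


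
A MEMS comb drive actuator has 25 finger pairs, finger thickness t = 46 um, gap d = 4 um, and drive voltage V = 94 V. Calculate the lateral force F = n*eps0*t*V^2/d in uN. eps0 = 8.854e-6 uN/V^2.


Step 1: Parameters: n=25, eps0=8.854e-6 uN/V^2, t=46 um, V=94 V, d=4 um
Step 2: V^2 = 8836
Step 3: F = 25 * 8.854e-6 * 46 * 8836 / 4
F = 22.492 uN


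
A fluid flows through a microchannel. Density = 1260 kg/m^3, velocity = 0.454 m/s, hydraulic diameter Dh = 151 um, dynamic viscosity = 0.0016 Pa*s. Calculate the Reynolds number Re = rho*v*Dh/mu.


Step 1: Convert Dh to meters: Dh = 151e-6 m
Step 2: Re = rho * v * Dh / mu
Re = 1260 * 0.454 * 151e-6 / 0.0016
Re = 53.986


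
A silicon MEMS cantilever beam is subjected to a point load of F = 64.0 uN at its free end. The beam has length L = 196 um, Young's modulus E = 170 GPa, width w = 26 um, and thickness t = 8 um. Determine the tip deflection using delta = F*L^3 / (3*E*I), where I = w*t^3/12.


Step 1: Calculate the second moment of area.
I = w * t^3 / 12 = 26 * 8^3 / 12 = 1109.3333 um^4
Step 2: Convert E to consistent units (1 GPa = 1000 uN/um^2).
E = 170 GPa = 170000 uN/um^2
Step 3: Calculate tip deflection.
delta = F * L^3 / (3 * E * I)
delta = 64.0 * 196^3 / (3 * 170000 * 1109.3333)
delta = 0.8518 um


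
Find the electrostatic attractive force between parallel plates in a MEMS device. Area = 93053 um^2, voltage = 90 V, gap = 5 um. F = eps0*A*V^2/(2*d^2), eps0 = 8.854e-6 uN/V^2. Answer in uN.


Step 1: Identify parameters.
eps0 = 8.854e-6 uN/V^2, A = 93053 um^2, V = 90 V, d = 5 um
Step 2: Compute V^2 = 90^2 = 8100
Step 3: Compute d^2 = 5^2 = 25
Step 4: F = 0.5 * 8.854e-6 * 93053 * 8100 / 25
F = 133.47 uN


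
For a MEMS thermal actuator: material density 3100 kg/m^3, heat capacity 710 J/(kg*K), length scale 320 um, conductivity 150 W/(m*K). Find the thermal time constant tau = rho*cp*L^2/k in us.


Step 1: Convert L to m: L = 320e-6 m
Step 2: L^2 = (320e-6)^2 = 1.024e-07 m^2
Step 3: tau = 3100 * 710 * 1.024e-07 / 150 = 1.50254933e-03 s
Step 4: Convert to microseconds (multiply by 1e6).
tau = 1502.549 us


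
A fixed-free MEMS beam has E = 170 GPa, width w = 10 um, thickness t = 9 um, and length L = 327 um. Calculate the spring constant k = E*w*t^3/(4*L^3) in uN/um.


Step 1: Convert E to consistent units (1 GPa = 1000 uN/um^2).
E = 170 GPa = 170000 uN/um^2
Step 2: Compute t^3 = 9^3 = 729
Step 3: Compute L^3 = 327^3 = 34965783
Step 4: k = 170000 * 10 * 729 / (4 * 34965783)
k = 8.8608 uN/um


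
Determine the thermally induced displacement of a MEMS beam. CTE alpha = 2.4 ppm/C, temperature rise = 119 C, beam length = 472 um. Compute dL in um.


Step 1: Convert CTE: alpha = 2.4 ppm/C = 2.4e-6 /C
Step 2: dL = 2.4e-6 * 119 * 472
dL = 0.1348 um


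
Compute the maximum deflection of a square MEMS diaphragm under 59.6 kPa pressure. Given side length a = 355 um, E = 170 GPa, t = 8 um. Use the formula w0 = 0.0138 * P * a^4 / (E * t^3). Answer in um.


Step 1: Convert pressure to compatible units (E is in GPa, so P in GPa).
P = 59.6 kPa = 59.6e-6 GPa
Step 2: Compute numerator: 0.0138 * P * a^4.
a^4 = 355^4 = 15882300625
numerator = 0.0138 * 59.6e-6 * 15882300625 = 1.30629e+04
Step 3: Compute denominator: E * t^3 = 170 * 8^3 = 87040
Step 4: w0 = numerator / denominator = 1.30629e+04 / 87040 = 0.1501 um


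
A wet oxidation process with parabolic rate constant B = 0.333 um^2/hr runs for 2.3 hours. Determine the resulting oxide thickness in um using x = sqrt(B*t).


Step 1: Compute B*t = 0.333 * 2.3 = 0.7659
Step 2: x = sqrt(0.7659)
x = 0.875 um


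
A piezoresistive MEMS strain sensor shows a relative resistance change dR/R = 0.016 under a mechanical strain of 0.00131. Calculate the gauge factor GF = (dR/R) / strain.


Step 1: Identify values.
dR/R = 0.016, strain = 0.00131
Step 2: GF = (dR/R) / strain = 0.016 / 0.00131
GF = 12.2


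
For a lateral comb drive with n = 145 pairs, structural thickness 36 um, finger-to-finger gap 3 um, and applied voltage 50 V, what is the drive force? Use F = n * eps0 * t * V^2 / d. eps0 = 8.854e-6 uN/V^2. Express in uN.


Step 1: Parameters: n=145, eps0=8.854e-6 uN/V^2, t=36 um, V=50 V, d=3 um
Step 2: V^2 = 2500
Step 3: F = 145 * 8.854e-6 * 36 * 2500 / 3
F = 38.515 uN


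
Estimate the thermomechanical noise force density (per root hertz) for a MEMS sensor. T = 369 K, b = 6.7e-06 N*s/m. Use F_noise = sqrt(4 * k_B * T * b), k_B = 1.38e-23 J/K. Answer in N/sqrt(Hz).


Step 1: Compute 4 * k_B * T * b
= 4 * 1.38e-23 * 369 * 6.7e-06
= 1.3647e-25 N^2/Hz
Step 2: F_noise = sqrt(1.3647e-25)
F_noise = 3.69e-13 N/sqrt(Hz)


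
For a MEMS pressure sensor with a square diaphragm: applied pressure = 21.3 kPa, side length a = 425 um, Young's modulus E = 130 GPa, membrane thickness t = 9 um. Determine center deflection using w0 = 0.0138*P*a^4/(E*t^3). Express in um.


Step 1: Convert pressure to compatible units (E is in GPa, so P in GPa).
P = 21.3 kPa = 21.3e-6 GPa
Step 2: Compute numerator: 0.0138 * P * a^4.
a^4 = 425^4 = 32625390625
numerator = 0.0138 * 21.3e-6 * 32625390625 = 9.58991e+03
Step 3: Compute denominator: E * t^3 = 130 * 9^3 = 94770
Step 4: w0 = numerator / denominator = 9.58991e+03 / 94770 = 0.1012 um


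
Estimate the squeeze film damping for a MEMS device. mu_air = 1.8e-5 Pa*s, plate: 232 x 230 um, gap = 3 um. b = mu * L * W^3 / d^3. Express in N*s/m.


Step 1: Convert to SI.
L = 232e-6 m, W = 230e-6 m, d = 3e-6 m
Step 2: W^3 = (230e-6)^3 = 1.22e-11 m^3
Step 3: d^3 = (3e-6)^3 = 2.70e-17 m^3
Step 4: b = 1.8e-5 * 232e-6 * 1.22e-11 / 2.70e-17
b = 1.88e-03 N*s/m


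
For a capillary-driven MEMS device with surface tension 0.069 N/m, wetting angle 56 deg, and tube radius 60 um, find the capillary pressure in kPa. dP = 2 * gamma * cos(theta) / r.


Step 1: cos(56 deg) = 0.5592
Step 2: Convert r to m: r = 60e-6 m
Step 3: dP = 2 * 0.069 * 0.5592 / 60e-6 = 1286.2 Pa
Step 4: Convert Pa to kPa (divide by 1000).
dP = 1.29 kPa


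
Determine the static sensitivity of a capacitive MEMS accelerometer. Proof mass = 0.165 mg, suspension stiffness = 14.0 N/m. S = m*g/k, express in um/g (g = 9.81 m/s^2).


Step 1: Convert mass: m = 0.165 mg = 1.65e-07 kg
Step 2: S = m * g / k = 1.65e-07 * 9.81 / 14.0
Step 3: S = 1.16e-07 m/g
Step 4: Convert to um/g: S = 0.116 um/g


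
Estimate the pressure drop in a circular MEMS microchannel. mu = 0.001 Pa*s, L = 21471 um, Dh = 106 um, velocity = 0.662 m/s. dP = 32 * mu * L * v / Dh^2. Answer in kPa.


Step 1: Convert to SI: L = 21471e-6 m, Dh = 106e-6 m
Step 2: dP = 32 * 0.001 * 21471e-6 * 0.662 / (106e-6)^2
Step 3: dP = 40480.75 Pa
Step 4: Convert to kPa: dP = 40.48 kPa


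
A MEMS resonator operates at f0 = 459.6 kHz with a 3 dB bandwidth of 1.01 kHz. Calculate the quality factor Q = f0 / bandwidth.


Step 1: Q = f0 / bandwidth
Step 2: Q = 459.6 / 1.01
Q = 455.0


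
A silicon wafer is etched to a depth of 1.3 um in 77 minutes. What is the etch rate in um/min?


Step 1: Etch rate = depth / time
Step 2: rate = 1.3 / 77
rate = 0.017 um/min


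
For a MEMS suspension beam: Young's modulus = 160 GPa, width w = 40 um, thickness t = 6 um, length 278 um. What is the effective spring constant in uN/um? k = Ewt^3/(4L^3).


Step 1: Convert E to consistent units (1 GPa = 1000 uN/um^2).
E = 160 GPa = 160000 uN/um^2
Step 2: Compute t^3 = 6^3 = 216
Step 3: Compute L^3 = 278^3 = 21484952
Step 4: k = 160000 * 40 * 216 / (4 * 21484952)
k = 16.0857 uN/um


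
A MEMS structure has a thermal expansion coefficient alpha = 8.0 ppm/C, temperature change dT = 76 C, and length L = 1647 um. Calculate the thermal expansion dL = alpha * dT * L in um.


Step 1: Convert CTE: alpha = 8.0 ppm/C = 8.0e-6 /C
Step 2: dL = 8.0e-6 * 76 * 1647
dL = 1.0014 um


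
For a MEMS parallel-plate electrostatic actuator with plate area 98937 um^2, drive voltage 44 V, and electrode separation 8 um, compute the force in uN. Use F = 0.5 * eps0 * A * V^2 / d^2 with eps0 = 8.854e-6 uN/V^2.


Step 1: Identify parameters.
eps0 = 8.854e-6 uN/V^2, A = 98937 um^2, V = 44 V, d = 8 um
Step 2: Compute V^2 = 44^2 = 1936
Step 3: Compute d^2 = 8^2 = 64
Step 4: F = 0.5 * 8.854e-6 * 98937 * 1936 / 64
F = 13.249 uN


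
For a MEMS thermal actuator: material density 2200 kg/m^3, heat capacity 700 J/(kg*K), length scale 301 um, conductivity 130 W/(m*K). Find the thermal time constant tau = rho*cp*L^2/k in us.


Step 1: Convert L to m: L = 301e-6 m
Step 2: L^2 = (301e-6)^2 = 9.0601e-08 m^2
Step 3: tau = 2200 * 700 * 9.0601e-08 / 130 = 1.07327338e-03 s
Step 4: Convert to microseconds (multiply by 1e6).
tau = 1073.273 us


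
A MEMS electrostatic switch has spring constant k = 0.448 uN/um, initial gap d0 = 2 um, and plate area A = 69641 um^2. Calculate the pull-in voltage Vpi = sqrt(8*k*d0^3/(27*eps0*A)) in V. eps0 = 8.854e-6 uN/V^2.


Step 1: Compute numerator: 8 * k * d0^3 = 8 * 0.448 * 2^3 = 28.672
Step 2: Compute denominator: 27 * eps0 * A = 27 * 8.854e-6 * 69641 = 16.648238
Step 3: Vpi = sqrt(28.672 / 16.648238)
Vpi = 1.31 V


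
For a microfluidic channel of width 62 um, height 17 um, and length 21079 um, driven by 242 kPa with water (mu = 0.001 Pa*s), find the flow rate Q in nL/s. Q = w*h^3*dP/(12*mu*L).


Step 1: Convert all dimensions to SI (meters).
w = 62e-6 m, h = 17e-6 m, L = 21079e-6 m, dP = 242e3 Pa
Step 2: Q = w * h^3 * dP / (12 * mu * L)
Q = 62e-6 * (17e-6)^3 * 242e3 / (12 * 0.001 * 21079e-6) = 2.9142216e-10 m^3/s
Step 3: Convert Q from m^3/s to nL/s (1 m^3 = 1e12 nL, so multiply by 1e12).
Q = 291.422 nL/s


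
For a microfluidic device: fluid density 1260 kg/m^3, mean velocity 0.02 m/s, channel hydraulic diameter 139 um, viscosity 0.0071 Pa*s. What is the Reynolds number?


Step 1: Convert Dh to meters: Dh = 139e-6 m
Step 2: Re = rho * v * Dh / mu
Re = 1260 * 0.02 * 139e-6 / 0.0071
Re = 0.493


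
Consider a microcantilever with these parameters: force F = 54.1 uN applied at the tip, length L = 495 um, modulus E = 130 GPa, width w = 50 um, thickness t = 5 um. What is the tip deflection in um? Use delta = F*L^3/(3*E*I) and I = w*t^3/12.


Step 1: Calculate the second moment of area.
I = w * t^3 / 12 = 50 * 5^3 / 12 = 520.8333 um^4
Step 2: Convert E to consistent units (1 GPa = 1000 uN/um^2).
E = 130 GPa = 130000 uN/um^2
Step 3: Calculate tip deflection.
delta = F * L^3 / (3 * E * I)
delta = 54.1 * 495^3 / (3 * 130000 * 520.8333)
delta = 32.3035 um


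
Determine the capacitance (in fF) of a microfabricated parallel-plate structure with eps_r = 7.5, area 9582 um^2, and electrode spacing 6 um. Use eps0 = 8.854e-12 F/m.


Step 1: Convert area to m^2: A = 9582e-12 m^2
Step 2: Convert gap to m: d = 6e-6 m
Step 3: C = eps0 * eps_r * A / d
C = 8.854e-12 * 7.5 * 9582e-12 / 6e-6
Step 4: Convert to fF (multiply by 1e15).
C = 106.05 fF


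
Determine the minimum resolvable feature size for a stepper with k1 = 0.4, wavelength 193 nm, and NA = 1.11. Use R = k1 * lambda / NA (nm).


Step 1: Identify values: k1 = 0.4, lambda = 193 nm, NA = 1.11
Step 2: R = k1 * lambda / NA
R = 0.4 * 193 / 1.11
R = 69.5 nm


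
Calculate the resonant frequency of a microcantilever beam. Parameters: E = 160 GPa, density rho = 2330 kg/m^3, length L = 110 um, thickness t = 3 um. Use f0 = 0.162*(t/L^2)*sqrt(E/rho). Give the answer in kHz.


Step 1: Convert units to SI.
t_SI = 3e-6 m, L_SI = 110e-6 m
Step 2: Calculate sqrt(E/rho).
sqrt(160e9 / 2330) = 8286.71 m/s
Step 3: Compute f0.
f0 = 0.162 * 3e-6 / (110e-6)^2 * 8286.71 = 332838.1 Hz = 332.84 kHz


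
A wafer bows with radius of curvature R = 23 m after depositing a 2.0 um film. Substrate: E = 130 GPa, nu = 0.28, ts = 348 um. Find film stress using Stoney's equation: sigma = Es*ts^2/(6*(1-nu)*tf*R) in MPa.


Step 1: Compute numerator: Es * ts^2 = 130 * 348^2 = 15743520 (GPa*um^2)
Step 2: Compute denominator (R in um): 6*(1-nu)*tf*R = 6*0.72*2.0*23e6 = 198720000.0 (um^2)
Step 3: sigma (GPa) = 15743520 / 198720000.0 = 7.9225e-02 GPa
Step 4: Convert to MPa (x1000): sigma = 79.2 MPa


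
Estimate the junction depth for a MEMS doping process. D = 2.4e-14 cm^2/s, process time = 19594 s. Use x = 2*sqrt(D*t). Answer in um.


Step 1: Compute D*t = 2.4e-14 * 19594 = 4.70256e-10 cm^2
Step 2: sqrt(D*t) = 2.1685e-05 cm
Step 3: x = 2 * 2.1685e-05 cm = 4.337e-05 cm
Step 4: Convert to um (1 cm = 1e4 um): x = 0.434 um


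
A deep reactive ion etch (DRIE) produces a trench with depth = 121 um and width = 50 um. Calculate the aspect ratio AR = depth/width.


Step 1: AR = depth / width
Step 2: AR = 121 / 50
AR = 2.4


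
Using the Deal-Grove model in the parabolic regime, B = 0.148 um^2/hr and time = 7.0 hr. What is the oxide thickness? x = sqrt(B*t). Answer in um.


Step 1: Compute B*t = 0.148 * 7.0 = 1.036
Step 2: x = sqrt(1.036)
x = 1.018 um


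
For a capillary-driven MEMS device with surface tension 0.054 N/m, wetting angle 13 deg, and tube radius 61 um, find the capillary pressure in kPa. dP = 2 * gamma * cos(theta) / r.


Step 1: cos(13 deg) = 0.9744
Step 2: Convert r to m: r = 61e-6 m
Step 3: dP = 2 * 0.054 * 0.9744 / 61e-6 = 1725.2 Pa
Step 4: Convert Pa to kPa (divide by 1000).
dP = 1.73 kPa


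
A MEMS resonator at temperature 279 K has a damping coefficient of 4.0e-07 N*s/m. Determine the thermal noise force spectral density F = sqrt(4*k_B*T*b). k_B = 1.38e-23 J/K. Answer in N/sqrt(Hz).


Step 1: Compute 4 * k_B * T * b
= 4 * 1.38e-23 * 279 * 4.0e-07
= 6.1603e-27 N^2/Hz
Step 2: F_noise = sqrt(6.1603e-27)
F_noise = 7.85e-14 N/sqrt(Hz)


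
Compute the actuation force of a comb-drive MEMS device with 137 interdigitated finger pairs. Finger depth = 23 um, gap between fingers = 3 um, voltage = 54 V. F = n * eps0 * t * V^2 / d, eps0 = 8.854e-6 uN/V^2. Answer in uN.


Step 1: Parameters: n=137, eps0=8.854e-6 uN/V^2, t=23 um, V=54 V, d=3 um
Step 2: V^2 = 2916
Step 3: F = 137 * 8.854e-6 * 23 * 2916 / 3
F = 27.118 uN


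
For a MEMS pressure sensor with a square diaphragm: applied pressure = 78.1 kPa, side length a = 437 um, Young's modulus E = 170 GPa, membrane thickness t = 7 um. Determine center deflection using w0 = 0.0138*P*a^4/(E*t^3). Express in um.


Step 1: Convert pressure to compatible units (E is in GPa, so P in GPa).
P = 78.1 kPa = 78.1e-6 GPa
Step 2: Compute numerator: 0.0138 * P * a^4.
a^4 = 437^4 = 36469158961
numerator = 0.0138 * 78.1e-6 * 36469158961 = 3.93057e+04
Step 3: Compute denominator: E * t^3 = 170 * 7^3 = 58310
Step 4: w0 = numerator / denominator = 3.93057e+04 / 58310 = 0.6741 um


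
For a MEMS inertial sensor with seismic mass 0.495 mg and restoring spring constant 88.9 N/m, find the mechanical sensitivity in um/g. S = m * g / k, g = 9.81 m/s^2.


Step 1: Convert mass: m = 0.495 mg = 4.95e-07 kg
Step 2: S = m * g / k = 4.95e-07 * 9.81 / 88.9
Step 3: S = 5.46e-08 m/g
Step 4: Convert to um/g: S = 0.055 um/g


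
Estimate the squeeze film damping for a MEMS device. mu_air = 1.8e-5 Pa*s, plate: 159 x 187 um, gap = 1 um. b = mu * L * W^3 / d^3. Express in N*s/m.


Step 1: Convert to SI.
L = 159e-6 m, W = 187e-6 m, d = 1e-6 m
Step 2: W^3 = (187e-6)^3 = 6.54e-12 m^3
Step 3: d^3 = (1e-6)^3 = 1.00e-18 m^3
Step 4: b = 1.8e-5 * 159e-6 * 6.54e-12 / 1.00e-18
b = 1.87e-02 N*s/m


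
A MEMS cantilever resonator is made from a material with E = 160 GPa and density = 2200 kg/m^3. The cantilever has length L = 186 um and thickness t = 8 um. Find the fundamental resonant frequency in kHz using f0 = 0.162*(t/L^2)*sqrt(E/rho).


Step 1: Convert units to SI.
t_SI = 8e-6 m, L_SI = 186e-6 m
Step 2: Calculate sqrt(E/rho).
sqrt(160e9 / 2200) = 8528.03 m/s
Step 3: Compute f0.
f0 = 0.162 * 8e-6 / (186e-6)^2 * 8528.03 = 319468.3 Hz = 319.47 kHz


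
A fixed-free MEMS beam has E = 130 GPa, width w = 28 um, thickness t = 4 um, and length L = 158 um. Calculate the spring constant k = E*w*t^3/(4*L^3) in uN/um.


Step 1: Convert E to consistent units (1 GPa = 1000 uN/um^2).
E = 130 GPa = 130000 uN/um^2
Step 2: Compute t^3 = 4^3 = 64
Step 3: Compute L^3 = 158^3 = 3944312
Step 4: k = 130000 * 28 * 64 / (4 * 3944312)
k = 14.7656 uN/um


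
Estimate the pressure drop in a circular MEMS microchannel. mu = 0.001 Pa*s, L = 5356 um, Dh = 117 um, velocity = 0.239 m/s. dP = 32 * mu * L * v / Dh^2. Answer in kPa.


Step 1: Convert to SI: L = 5356e-6 m, Dh = 117e-6 m
Step 2: dP = 32 * 0.001 * 5356e-6 * 0.239 / (117e-6)^2
Step 3: dP = 2992.38 Pa
Step 4: Convert to kPa: dP = 2.99 kPa


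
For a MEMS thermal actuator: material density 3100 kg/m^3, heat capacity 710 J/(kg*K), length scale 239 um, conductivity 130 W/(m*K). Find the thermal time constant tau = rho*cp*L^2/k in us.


Step 1: Convert L to m: L = 239e-6 m
Step 2: L^2 = (239e-6)^2 = 5.7121e-08 m^2
Step 3: tau = 3100 * 710 * 5.7121e-08 / 130 = 9.6710247e-04 s
Step 4: Convert to microseconds (multiply by 1e6).
tau = 967.102 us


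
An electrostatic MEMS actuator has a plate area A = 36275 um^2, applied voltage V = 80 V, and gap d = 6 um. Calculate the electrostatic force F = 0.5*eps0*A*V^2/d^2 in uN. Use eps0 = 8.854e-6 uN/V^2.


Step 1: Identify parameters.
eps0 = 8.854e-6 uN/V^2, A = 36275 um^2, V = 80 V, d = 6 um
Step 2: Compute V^2 = 80^2 = 6400
Step 3: Compute d^2 = 6^2 = 36
Step 4: F = 0.5 * 8.854e-6 * 36275 * 6400 / 36
F = 28.549 uN


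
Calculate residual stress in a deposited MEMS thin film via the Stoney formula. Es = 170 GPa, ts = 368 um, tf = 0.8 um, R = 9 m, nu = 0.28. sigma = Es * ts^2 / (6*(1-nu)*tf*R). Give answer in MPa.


Step 1: Compute numerator: Es * ts^2 = 170 * 368^2 = 23022080 (GPa*um^2)
Step 2: Compute denominator (R in um): 6*(1-nu)*tf*R = 6*0.72*0.8*9e6 = 31104000.0 (um^2)
Step 3: sigma (GPa) = 23022080 / 31104000.0 = 7.40165e-01 GPa
Step 4: Convert to MPa (x1000): sigma = 740.2 MPa


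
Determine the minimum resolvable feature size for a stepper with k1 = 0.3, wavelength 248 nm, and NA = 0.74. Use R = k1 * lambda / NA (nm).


Step 1: Identify values: k1 = 0.3, lambda = 248 nm, NA = 0.74
Step 2: R = k1 * lambda / NA
R = 0.3 * 248 / 0.74
R = 100.5 nm


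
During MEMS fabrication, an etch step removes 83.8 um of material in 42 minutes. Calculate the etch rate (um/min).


Step 1: Etch rate = depth / time
Step 2: rate = 83.8 / 42
rate = 1.995 um/min


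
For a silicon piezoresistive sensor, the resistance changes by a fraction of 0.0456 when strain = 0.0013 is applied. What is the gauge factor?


Step 1: Identify values.
dR/R = 0.0456, strain = 0.0013
Step 2: GF = (dR/R) / strain = 0.0456 / 0.0013
GF = 35.1


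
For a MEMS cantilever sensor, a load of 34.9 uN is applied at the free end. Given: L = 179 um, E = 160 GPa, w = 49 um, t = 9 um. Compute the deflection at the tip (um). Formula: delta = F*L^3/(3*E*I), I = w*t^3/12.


Step 1: Calculate the second moment of area.
I = w * t^3 / 12 = 49 * 9^3 / 12 = 2976.75 um^4
Step 2: Convert E to consistent units (1 GPa = 1000 uN/um^2).
E = 160 GPa = 160000 uN/um^2
Step 3: Calculate tip deflection.
delta = F * L^3 / (3 * E * I)
delta = 34.9 * 179^3 / (3 * 160000 * 2976.75)
delta = 0.1401 um


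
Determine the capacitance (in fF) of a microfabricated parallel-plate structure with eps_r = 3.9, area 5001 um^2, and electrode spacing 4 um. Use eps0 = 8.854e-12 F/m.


Step 1: Convert area to m^2: A = 5001e-12 m^2
Step 2: Convert gap to m: d = 4e-6 m
Step 3: C = eps0 * eps_r * A / d
C = 8.854e-12 * 3.9 * 5001e-12 / 4e-6
Step 4: Convert to fF (multiply by 1e15).
C = 43.17 fF


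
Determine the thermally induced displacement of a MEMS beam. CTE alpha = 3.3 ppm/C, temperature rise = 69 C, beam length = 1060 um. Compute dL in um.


Step 1: Convert CTE: alpha = 3.3 ppm/C = 3.3e-6 /C
Step 2: dL = 3.3e-6 * 69 * 1060
dL = 0.2414 um


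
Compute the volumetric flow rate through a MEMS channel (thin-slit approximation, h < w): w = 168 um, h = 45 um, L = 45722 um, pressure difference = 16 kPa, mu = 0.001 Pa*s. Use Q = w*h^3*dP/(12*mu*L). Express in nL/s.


Step 1: Convert all dimensions to SI (meters).
w = 168e-6 m, h = 45e-6 m, L = 45722e-6 m, dP = 16e3 Pa
Step 2: Q = w * h^3 * dP / (12 * mu * L)
Q = 168e-6 * (45e-6)^3 * 16e3 / (12 * 0.001 * 45722e-6) = 4.4643716e-10 m^3/s
Step 3: Convert Q from m^3/s to nL/s (1 m^3 = 1e12 nL, so multiply by 1e12).
Q = 446.437 nL/s


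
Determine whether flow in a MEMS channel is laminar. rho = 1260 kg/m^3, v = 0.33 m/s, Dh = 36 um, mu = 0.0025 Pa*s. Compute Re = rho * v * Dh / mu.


Step 1: Convert Dh to meters: Dh = 36e-6 m
Step 2: Re = rho * v * Dh / mu
Re = 1260 * 0.33 * 36e-6 / 0.0025
Re = 5.988
Since Re = 5.988 is below ~2300, the flow is laminar.


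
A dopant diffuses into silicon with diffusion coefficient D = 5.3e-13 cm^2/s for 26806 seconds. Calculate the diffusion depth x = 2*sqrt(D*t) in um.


Step 1: Compute D*t = 5.3e-13 * 26806 = 1.420718e-08 cm^2
Step 2: sqrt(D*t) = 1.19194e-04 cm
Step 3: x = 2 * 1.19194e-04 cm = 2.38388e-04 cm
Step 4: Convert to um (1 cm = 1e4 um): x = 2.384 um


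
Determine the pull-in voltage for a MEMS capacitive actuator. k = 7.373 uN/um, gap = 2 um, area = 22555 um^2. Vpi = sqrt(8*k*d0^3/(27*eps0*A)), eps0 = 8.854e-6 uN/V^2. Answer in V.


Step 1: Compute numerator: 8 * k * d0^3 = 8 * 7.373 * 2^3 = 471.872
Step 2: Compute denominator: 27 * eps0 * A = 27 * 8.854e-6 * 22555 = 5.391953
Step 3: Vpi = sqrt(471.872 / 5.391953)
Vpi = 9.35 V


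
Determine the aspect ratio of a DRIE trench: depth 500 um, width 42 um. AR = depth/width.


Step 1: AR = depth / width
Step 2: AR = 500 / 42
AR = 11.9


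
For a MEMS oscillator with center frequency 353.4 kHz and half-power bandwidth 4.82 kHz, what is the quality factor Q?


Step 1: Q = f0 / bandwidth
Step 2: Q = 353.4 / 4.82
Q = 73.3


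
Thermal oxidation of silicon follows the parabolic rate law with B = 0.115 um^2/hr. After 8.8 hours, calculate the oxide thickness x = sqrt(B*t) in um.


Step 1: Compute B*t = 0.115 * 8.8 = 1.012
Step 2: x = sqrt(1.012)
x = 1.006 um


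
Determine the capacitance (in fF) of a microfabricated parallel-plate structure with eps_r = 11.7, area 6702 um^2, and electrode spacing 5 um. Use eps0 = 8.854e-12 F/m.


Step 1: Convert area to m^2: A = 6702e-12 m^2
Step 2: Convert gap to m: d = 5e-6 m
Step 3: C = eps0 * eps_r * A / d
C = 8.854e-12 * 11.7 * 6702e-12 / 5e-6
Step 4: Convert to fF (multiply by 1e15).
C = 138.85 fF


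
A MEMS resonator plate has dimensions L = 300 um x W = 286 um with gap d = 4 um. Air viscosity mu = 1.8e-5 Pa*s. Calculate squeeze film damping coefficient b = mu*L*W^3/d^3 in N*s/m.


Step 1: Convert to SI.
L = 300e-6 m, W = 286e-6 m, d = 4e-6 m
Step 2: W^3 = (286e-6)^3 = 2.34e-11 m^3
Step 3: d^3 = (4e-6)^3 = 6.40e-17 m^3
Step 4: b = 1.8e-5 * 300e-6 * 2.34e-11 / 6.40e-17
b = 1.97e-03 N*s/m


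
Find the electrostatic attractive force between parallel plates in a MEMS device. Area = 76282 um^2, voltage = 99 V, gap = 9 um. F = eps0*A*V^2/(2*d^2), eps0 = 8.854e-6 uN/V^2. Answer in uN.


Step 1: Identify parameters.
eps0 = 8.854e-6 uN/V^2, A = 76282 um^2, V = 99 V, d = 9 um
Step 2: Compute V^2 = 99^2 = 9801
Step 3: Compute d^2 = 9^2 = 81
Step 4: F = 0.5 * 8.854e-6 * 76282 * 9801 / 81
F = 40.862 uN


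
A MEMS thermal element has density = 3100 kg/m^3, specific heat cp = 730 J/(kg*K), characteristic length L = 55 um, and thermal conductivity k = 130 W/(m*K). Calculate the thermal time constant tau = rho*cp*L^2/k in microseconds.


Step 1: Convert L to m: L = 55e-6 m
Step 2: L^2 = (55e-6)^2 = 3.025e-09 m^2
Step 3: tau = 3100 * 730 * 3.025e-09 / 130 = 5.265827e-05 s
Step 4: Convert to microseconds (multiply by 1e6).
tau = 52.658 us


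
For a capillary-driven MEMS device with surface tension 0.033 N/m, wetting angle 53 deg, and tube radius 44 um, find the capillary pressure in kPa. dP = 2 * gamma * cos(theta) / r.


Step 1: cos(53 deg) = 0.6018
Step 2: Convert r to m: r = 44e-6 m
Step 3: dP = 2 * 0.033 * 0.6018 / 44e-6 = 902.7 Pa
Step 4: Convert Pa to kPa (divide by 1000).
dP = 0.9 kPa


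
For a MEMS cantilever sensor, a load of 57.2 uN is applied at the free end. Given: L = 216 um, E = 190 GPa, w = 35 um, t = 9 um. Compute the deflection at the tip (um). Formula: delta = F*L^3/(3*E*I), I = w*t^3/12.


Step 1: Calculate the second moment of area.
I = w * t^3 / 12 = 35 * 9^3 / 12 = 2126.25 um^4
Step 2: Convert E to consistent units (1 GPa = 1000 uN/um^2).
E = 190 GPa = 190000 uN/um^2
Step 3: Calculate tip deflection.
delta = F * L^3 / (3 * E * I)
delta = 57.2 * 216^3 / (3 * 190000 * 2126.25)
delta = 0.4756 um


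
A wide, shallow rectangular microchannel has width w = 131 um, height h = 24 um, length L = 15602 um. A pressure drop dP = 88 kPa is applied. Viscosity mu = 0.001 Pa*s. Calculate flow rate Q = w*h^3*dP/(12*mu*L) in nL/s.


Step 1: Convert all dimensions to SI (meters).
w = 131e-6 m, h = 24e-6 m, L = 15602e-6 m, dP = 88e3 Pa
Step 2: Q = w * h^3 * dP / (12 * mu * L)
Q = 131e-6 * (24e-6)^3 * 88e3 / (12 * 0.001 * 15602e-6) = 8.5118933e-10 m^3/s
Step 3: Convert Q from m^3/s to nL/s (1 m^3 = 1e12 nL, so multiply by 1e12).
Q = 851.189 nL/s


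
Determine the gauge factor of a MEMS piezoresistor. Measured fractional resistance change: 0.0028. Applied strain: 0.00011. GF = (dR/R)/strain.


Step 1: Identify values.
dR/R = 0.0028, strain = 0.00011
Step 2: GF = (dR/R) / strain = 0.0028 / 0.00011
GF = 25.5


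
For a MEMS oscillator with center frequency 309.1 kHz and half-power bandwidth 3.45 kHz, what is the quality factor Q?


Step 1: Q = f0 / bandwidth
Step 2: Q = 309.1 / 3.45
Q = 89.6


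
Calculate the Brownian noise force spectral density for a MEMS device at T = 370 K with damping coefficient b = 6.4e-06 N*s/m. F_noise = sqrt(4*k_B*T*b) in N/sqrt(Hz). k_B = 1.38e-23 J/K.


Step 1: Compute 4 * k_B * T * b
= 4 * 1.38e-23 * 370 * 6.4e-06
= 1.3071e-25 N^2/Hz
Step 2: F_noise = sqrt(1.3071e-25)
F_noise = 3.62e-13 N/sqrt(Hz)


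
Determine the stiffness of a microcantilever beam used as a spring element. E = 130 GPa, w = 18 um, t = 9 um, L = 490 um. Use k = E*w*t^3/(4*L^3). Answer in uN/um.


Step 1: Convert E to consistent units (1 GPa = 1000 uN/um^2).
E = 130 GPa = 130000 uN/um^2
Step 2: Compute t^3 = 9^3 = 729
Step 3: Compute L^3 = 490^3 = 117649000
Step 4: k = 130000 * 18 * 729 / (4 * 117649000)
k = 3.6249 uN/um


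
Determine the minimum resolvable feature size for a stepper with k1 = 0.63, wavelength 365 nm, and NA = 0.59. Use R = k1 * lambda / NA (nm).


Step 1: Identify values: k1 = 0.63, lambda = 365 nm, NA = 0.59
Step 2: R = k1 * lambda / NA
R = 0.63 * 365 / 0.59
R = 389.7 nm


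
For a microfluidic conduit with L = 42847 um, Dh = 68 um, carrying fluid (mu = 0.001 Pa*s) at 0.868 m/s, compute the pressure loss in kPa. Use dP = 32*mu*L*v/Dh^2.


Step 1: Convert to SI: L = 42847e-6 m, Dh = 68e-6 m
Step 2: dP = 32 * 0.001 * 42847e-6 * 0.868 / (68e-6)^2
Step 3: dP = 257378.52 Pa
Step 4: Convert to kPa: dP = 257.38 kPa


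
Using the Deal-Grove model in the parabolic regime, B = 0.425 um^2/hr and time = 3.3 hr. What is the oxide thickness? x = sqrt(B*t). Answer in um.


Step 1: Compute B*t = 0.425 * 3.3 = 1.4025
Step 2: x = sqrt(1.4025)
x = 1.184 um


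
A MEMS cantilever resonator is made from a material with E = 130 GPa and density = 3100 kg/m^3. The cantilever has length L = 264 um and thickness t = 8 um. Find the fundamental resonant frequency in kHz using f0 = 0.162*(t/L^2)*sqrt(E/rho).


Step 1: Convert units to SI.
t_SI = 8e-6 m, L_SI = 264e-6 m
Step 2: Calculate sqrt(E/rho).
sqrt(130e9 / 3100) = 6475.76 m/s
Step 3: Compute f0.
f0 = 0.162 * 8e-6 / (264e-6)^2 * 6475.76 = 120417.0 Hz = 120.42 kHz


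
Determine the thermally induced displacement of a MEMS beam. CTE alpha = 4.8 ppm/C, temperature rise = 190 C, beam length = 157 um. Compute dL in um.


Step 1: Convert CTE: alpha = 4.8 ppm/C = 4.8e-6 /C
Step 2: dL = 4.8e-6 * 190 * 157
dL = 0.1432 um


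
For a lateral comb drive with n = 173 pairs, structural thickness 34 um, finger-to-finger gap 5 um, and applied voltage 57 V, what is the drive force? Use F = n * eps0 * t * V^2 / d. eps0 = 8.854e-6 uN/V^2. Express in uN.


Step 1: Parameters: n=173, eps0=8.854e-6 uN/V^2, t=34 um, V=57 V, d=5 um
Step 2: V^2 = 3249
Step 3: F = 173 * 8.854e-6 * 34 * 3249 / 5
F = 33.841 uN


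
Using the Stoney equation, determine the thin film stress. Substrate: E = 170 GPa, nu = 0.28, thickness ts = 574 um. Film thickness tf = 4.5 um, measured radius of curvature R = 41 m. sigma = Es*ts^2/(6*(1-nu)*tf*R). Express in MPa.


Step 1: Compute numerator: Es * ts^2 = 170 * 574^2 = 56010920 (GPa*um^2)
Step 2: Compute denominator (R in um): 6*(1-nu)*tf*R = 6*0.72*4.5*41e6 = 797040000.0 (um^2)
Step 3: sigma (GPa) = 56010920 / 797040000.0 = 7.0274e-02 GPa
Step 4: Convert to MPa (x1000): sigma = 70.3 MPa


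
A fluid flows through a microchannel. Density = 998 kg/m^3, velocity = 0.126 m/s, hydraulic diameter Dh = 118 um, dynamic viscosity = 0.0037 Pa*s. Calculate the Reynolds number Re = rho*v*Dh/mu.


Step 1: Convert Dh to meters: Dh = 118e-6 m
Step 2: Re = rho * v * Dh / mu
Re = 998 * 0.126 * 118e-6 / 0.0037
Re = 4.01


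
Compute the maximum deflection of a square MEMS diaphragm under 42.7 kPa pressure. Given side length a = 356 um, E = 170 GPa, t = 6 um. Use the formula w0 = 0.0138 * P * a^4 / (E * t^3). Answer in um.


Step 1: Convert pressure to compatible units (E is in GPa, so P in GPa).
P = 42.7 kPa = 42.7e-6 GPa
Step 2: Compute numerator: 0.0138 * P * a^4.
a^4 = 356^4 = 16062013696
numerator = 0.0138 * 42.7e-6 * 16062013696 = 9.4647e+03
Step 3: Compute denominator: E * t^3 = 170 * 6^3 = 36720
Step 4: w0 = numerator / denominator = 9.4647e+03 / 36720 = 0.2578 um


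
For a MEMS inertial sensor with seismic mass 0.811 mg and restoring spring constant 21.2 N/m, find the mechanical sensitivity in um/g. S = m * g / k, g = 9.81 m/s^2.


Step 1: Convert mass: m = 0.811 mg = 8.11e-07 kg
Step 2: S = m * g / k = 8.11e-07 * 9.81 / 21.2
Step 3: S = 3.75e-07 m/g
Step 4: Convert to um/g: S = 0.375 um/g
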